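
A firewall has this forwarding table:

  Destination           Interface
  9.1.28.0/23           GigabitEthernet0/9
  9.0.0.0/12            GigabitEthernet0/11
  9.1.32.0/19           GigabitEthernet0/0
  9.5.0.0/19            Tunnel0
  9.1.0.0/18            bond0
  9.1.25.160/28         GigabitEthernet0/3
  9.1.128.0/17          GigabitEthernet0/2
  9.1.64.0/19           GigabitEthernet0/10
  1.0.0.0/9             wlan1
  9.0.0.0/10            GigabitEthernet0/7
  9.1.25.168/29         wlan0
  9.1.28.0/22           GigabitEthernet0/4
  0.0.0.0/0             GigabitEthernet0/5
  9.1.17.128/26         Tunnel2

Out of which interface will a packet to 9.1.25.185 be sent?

bond0

Routes whose prefix contains 9.1.25.185:
  0.0.0.0/0 (default, matches everything) -> GigabitEthernet0/5
  9.0.0.0/10 (9.0.0.0 - 9.63.255.255) -> GigabitEthernet0/7
  9.0.0.0/12 (9.0.0.0 - 9.15.255.255) -> GigabitEthernet0/11
  9.1.0.0/18 (9.1.0.0 - 9.1.63.255) -> bond0
More-specific entries that do NOT match:
  9.1.25.168/29 (9.1.25.168 - 9.1.25.175) does not contain 9.1.25.185
  9.1.25.160/28 (9.1.25.160 - 9.1.25.175) does not contain 9.1.25.185
  9.1.17.128/26 (9.1.17.128 - 9.1.17.191) does not contain 9.1.25.185
  9.1.28.0/23 (9.1.28.0 - 9.1.29.255) does not contain 9.1.25.185
  9.1.28.0/22 (9.1.28.0 - 9.1.31.255) does not contain 9.1.25.185
  9.1.32.0/19 (9.1.32.0 - 9.1.63.255) does not contain 9.1.25.185
  9.5.0.0/19 (9.5.0.0 - 9.5.31.255) does not contain 9.1.25.185
  9.1.64.0/19 (9.1.64.0 - 9.1.95.255) does not contain 9.1.25.185
Longest matching prefix is /18 -> interface bond0.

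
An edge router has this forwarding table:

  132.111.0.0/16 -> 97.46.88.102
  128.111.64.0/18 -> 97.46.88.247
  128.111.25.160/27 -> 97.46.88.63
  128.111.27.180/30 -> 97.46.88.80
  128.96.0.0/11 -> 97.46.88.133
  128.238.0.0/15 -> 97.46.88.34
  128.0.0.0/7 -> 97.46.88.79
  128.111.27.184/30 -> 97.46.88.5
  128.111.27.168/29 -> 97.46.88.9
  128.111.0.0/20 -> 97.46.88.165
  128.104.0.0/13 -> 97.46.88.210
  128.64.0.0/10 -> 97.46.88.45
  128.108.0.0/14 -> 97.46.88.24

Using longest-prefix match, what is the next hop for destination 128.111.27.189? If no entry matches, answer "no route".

97.46.88.24

Routes whose prefix contains 128.111.27.189:
  128.0.0.0/7 (128.0.0.0 - 129.255.255.255) -> 97.46.88.79
  128.64.0.0/10 (128.64.0.0 - 128.127.255.255) -> 97.46.88.45
  128.96.0.0/11 (128.96.0.0 - 128.127.255.255) -> 97.46.88.133
  128.104.0.0/13 (128.104.0.0 - 128.111.255.255) -> 97.46.88.210
  128.108.0.0/14 (128.108.0.0 - 128.111.255.255) -> 97.46.88.24
More-specific entries that do NOT match:
  128.111.27.180/30 (128.111.27.180 - 128.111.27.183) does not contain 128.111.27.189
  128.111.27.184/30 (128.111.27.184 - 128.111.27.187) does not contain 128.111.27.189
  128.111.27.168/29 (128.111.27.168 - 128.111.27.175) does not contain 128.111.27.189
  128.111.25.160/27 (128.111.25.160 - 128.111.25.191) does not contain 128.111.27.189
  128.111.0.0/20 (128.111.0.0 - 128.111.15.255) does not contain 128.111.27.189
  128.111.64.0/18 (128.111.64.0 - 128.111.127.255) does not contain 128.111.27.189
  132.111.0.0/16 (132.111.0.0 - 132.111.255.255) does not contain 128.111.27.189
  128.238.0.0/15 (128.238.0.0 - 128.239.255.255) does not contain 128.111.27.189
Longest matching prefix is /14 -> next hop 97.46.88.24.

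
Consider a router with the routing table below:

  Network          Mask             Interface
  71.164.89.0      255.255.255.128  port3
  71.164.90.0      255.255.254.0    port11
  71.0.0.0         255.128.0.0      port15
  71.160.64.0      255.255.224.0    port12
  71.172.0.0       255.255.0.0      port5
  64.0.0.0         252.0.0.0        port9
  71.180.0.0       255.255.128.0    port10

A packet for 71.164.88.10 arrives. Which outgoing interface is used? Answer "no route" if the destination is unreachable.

No entry's prefix contains 71.164.88.10; there is no default route.

no route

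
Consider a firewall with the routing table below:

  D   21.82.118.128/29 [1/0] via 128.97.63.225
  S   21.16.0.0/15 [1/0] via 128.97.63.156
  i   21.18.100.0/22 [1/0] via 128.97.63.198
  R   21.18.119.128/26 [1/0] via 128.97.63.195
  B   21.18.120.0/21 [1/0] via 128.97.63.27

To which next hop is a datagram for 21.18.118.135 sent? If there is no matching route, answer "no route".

no route

No entry's prefix contains 21.18.118.135; there is no default route.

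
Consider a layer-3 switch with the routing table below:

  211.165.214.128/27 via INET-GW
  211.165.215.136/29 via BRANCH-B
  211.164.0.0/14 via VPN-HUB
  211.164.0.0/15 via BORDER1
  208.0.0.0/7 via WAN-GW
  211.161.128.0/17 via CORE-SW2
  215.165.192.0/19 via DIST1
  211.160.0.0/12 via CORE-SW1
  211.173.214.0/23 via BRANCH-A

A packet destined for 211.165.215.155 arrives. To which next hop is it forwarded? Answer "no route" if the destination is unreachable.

Routes whose prefix contains 211.165.215.155:
  211.160.0.0/12 (211.160.0.0 - 211.175.255.255) -> CORE-SW1
  211.164.0.0/14 (211.164.0.0 - 211.167.255.255) -> VPN-HUB
  211.164.0.0/15 (211.164.0.0 - 211.165.255.255) -> BORDER1
More-specific entries that do NOT match:
  211.165.215.136/29 (211.165.215.136 - 211.165.215.143) does not contain 211.165.215.155
  211.165.214.128/27 (211.165.214.128 - 211.165.214.159) does not contain 211.165.215.155
  211.173.214.0/23 (211.173.214.0 - 211.173.215.255) does not contain 211.165.215.155
  215.165.192.0/19 (215.165.192.0 - 215.165.223.255) does not contain 211.165.215.155
  211.161.128.0/17 (211.161.128.0 - 211.161.255.255) does not contain 211.165.215.155
Longest matching prefix is /15 -> next hop BORDER1.

BORDER1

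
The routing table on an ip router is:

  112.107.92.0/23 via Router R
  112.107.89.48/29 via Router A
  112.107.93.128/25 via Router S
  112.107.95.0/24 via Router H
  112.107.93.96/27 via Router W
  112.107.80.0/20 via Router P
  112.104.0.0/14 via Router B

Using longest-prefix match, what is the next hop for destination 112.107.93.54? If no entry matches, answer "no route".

Router R

Routes whose prefix contains 112.107.93.54:
  112.104.0.0/14 (112.104.0.0 - 112.107.255.255) -> Router B
  112.107.80.0/20 (112.107.80.0 - 112.107.95.255) -> Router P
  112.107.92.0/23 (112.107.92.0 - 112.107.93.255) -> Router R
More-specific entries that do NOT match:
  112.107.89.48/29 (112.107.89.48 - 112.107.89.55) does not contain 112.107.93.54
  112.107.93.96/27 (112.107.93.96 - 112.107.93.127) does not contain 112.107.93.54
  112.107.93.128/25 (112.107.93.128 - 112.107.93.255) does not contain 112.107.93.54
  112.107.95.0/24 (112.107.95.0 - 112.107.95.255) does not contain 112.107.93.54
Longest matching prefix is /23 -> next hop Router R.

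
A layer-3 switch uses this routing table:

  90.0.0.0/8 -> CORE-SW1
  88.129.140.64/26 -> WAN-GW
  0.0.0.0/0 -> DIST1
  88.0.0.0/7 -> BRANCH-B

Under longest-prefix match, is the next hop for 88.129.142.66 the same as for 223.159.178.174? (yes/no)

no

88.129.142.66: longest match 88.0.0.0/7 -> BRANCH-B
223.159.178.174: longest match 0.0.0.0/0 -> DIST1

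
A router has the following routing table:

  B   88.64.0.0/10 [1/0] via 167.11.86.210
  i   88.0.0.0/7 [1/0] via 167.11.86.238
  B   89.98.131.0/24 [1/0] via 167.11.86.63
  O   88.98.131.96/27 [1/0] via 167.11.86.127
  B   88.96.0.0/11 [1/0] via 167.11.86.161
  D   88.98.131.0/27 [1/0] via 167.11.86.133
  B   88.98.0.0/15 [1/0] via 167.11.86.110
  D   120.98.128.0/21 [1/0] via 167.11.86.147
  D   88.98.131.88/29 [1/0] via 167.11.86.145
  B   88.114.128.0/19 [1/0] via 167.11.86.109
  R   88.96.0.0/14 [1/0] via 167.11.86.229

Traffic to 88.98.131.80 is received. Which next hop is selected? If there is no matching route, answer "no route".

Routes whose prefix contains 88.98.131.80:
  88.0.0.0/7 (88.0.0.0 - 89.255.255.255) -> 167.11.86.238
  88.64.0.0/10 (88.64.0.0 - 88.127.255.255) -> 167.11.86.210
  88.96.0.0/11 (88.96.0.0 - 88.127.255.255) -> 167.11.86.161
  88.96.0.0/14 (88.96.0.0 - 88.99.255.255) -> 167.11.86.229
  88.98.0.0/15 (88.98.0.0 - 88.99.255.255) -> 167.11.86.110
More-specific entries that do NOT match:
  88.98.131.88/29 (88.98.131.88 - 88.98.131.95) does not contain 88.98.131.80
  88.98.131.96/27 (88.98.131.96 - 88.98.131.127) does not contain 88.98.131.80
  88.98.131.0/27 (88.98.131.0 - 88.98.131.31) does not contain 88.98.131.80
  89.98.131.0/24 (89.98.131.0 - 89.98.131.255) does not contain 88.98.131.80
  120.98.128.0/21 (120.98.128.0 - 120.98.135.255) does not contain 88.98.131.80
  88.114.128.0/19 (88.114.128.0 - 88.114.159.255) does not contain 88.98.131.80
Longest matching prefix is /15 -> next hop 167.11.86.110.

167.11.86.110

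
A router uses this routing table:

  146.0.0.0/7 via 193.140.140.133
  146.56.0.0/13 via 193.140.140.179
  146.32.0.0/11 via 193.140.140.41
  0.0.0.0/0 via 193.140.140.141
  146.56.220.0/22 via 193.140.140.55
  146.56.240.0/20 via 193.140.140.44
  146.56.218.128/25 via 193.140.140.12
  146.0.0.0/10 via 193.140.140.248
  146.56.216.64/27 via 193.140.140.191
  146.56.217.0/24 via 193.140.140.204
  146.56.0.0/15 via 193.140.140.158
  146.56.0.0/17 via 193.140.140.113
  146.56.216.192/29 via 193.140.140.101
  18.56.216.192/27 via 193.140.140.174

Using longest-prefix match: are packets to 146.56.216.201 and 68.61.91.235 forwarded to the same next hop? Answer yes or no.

no

146.56.216.201: longest match 146.56.0.0/15 -> 193.140.140.158
68.61.91.235: longest match 0.0.0.0/0 -> 193.140.140.141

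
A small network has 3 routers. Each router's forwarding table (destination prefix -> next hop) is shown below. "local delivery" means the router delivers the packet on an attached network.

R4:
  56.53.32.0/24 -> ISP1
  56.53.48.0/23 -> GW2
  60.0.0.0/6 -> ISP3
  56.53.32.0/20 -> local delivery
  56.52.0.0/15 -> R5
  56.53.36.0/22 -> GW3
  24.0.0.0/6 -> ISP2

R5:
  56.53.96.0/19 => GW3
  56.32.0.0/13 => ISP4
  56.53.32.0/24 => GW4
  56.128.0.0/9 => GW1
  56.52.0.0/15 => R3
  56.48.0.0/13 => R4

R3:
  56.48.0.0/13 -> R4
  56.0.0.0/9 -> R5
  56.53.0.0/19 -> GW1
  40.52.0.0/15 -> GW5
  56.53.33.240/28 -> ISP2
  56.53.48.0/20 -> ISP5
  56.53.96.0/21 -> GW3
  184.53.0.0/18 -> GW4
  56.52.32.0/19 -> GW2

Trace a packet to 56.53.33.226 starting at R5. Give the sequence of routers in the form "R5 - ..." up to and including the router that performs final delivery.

At R5: longest match for 56.53.33.226 is 56.52.0.0/15 -> R3
At R3: longest match for 56.53.33.226 is 56.48.0.0/13 -> R4
At R4: longest match for 56.53.33.226 is 56.53.32.0/20 -> local delivery

R5 - R3 - R4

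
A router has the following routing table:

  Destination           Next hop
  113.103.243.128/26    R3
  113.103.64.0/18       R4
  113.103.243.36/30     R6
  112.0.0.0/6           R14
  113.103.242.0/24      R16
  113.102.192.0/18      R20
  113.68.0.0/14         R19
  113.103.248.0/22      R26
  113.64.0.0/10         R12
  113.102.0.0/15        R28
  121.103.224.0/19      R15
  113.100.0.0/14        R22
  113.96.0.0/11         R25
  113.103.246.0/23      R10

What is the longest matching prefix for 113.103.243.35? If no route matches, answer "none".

113.102.0.0/15

Entries matching 113.103.243.35:
  112.0.0.0/6 (112.0.0.0 - 115.255.255.255)
  113.64.0.0/10 (113.64.0.0 - 113.127.255.255)
  113.96.0.0/11 (113.96.0.0 - 113.127.255.255)
  113.100.0.0/14 (113.100.0.0 - 113.103.255.255)
  113.102.0.0/15 (113.102.0.0 - 113.103.255.255)
Most specific is 113.102.0.0/15.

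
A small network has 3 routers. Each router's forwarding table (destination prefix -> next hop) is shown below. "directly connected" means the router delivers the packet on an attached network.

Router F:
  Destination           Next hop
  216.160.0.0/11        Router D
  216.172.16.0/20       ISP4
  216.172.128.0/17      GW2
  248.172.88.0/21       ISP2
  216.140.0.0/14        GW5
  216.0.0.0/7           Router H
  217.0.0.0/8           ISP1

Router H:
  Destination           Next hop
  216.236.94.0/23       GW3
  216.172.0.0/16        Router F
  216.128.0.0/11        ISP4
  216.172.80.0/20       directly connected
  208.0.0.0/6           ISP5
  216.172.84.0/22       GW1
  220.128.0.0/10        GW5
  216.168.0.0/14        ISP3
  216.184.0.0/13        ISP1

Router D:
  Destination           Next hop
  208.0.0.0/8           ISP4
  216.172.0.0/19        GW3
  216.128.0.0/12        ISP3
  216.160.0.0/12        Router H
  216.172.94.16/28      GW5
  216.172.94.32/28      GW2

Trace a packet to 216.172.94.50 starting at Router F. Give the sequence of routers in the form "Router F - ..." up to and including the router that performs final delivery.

At Router F: longest match for 216.172.94.50 is 216.160.0.0/11 -> Router D
At Router D: longest match for 216.172.94.50 is 216.160.0.0/12 -> Router H
At Router H: longest match for 216.172.94.50 is 216.172.80.0/20 -> directly connected

Router F - Router D - Router H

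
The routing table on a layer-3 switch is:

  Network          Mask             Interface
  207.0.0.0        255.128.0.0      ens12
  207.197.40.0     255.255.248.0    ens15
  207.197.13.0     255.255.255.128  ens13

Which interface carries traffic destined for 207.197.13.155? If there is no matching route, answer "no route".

no route

No entry's prefix contains 207.197.13.155; there is no default route.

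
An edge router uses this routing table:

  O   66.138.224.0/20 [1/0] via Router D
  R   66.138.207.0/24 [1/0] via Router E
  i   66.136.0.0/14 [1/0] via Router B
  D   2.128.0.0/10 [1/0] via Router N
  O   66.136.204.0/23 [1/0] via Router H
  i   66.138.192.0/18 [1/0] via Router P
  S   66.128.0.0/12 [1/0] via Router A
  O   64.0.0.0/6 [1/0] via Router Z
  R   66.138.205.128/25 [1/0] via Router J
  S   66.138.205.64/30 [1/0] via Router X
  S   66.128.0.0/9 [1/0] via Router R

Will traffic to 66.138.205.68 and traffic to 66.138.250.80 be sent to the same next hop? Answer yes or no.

66.138.205.68: longest match 66.138.192.0/18 -> Router P
66.138.250.80: longest match 66.138.192.0/18 -> Router P

yes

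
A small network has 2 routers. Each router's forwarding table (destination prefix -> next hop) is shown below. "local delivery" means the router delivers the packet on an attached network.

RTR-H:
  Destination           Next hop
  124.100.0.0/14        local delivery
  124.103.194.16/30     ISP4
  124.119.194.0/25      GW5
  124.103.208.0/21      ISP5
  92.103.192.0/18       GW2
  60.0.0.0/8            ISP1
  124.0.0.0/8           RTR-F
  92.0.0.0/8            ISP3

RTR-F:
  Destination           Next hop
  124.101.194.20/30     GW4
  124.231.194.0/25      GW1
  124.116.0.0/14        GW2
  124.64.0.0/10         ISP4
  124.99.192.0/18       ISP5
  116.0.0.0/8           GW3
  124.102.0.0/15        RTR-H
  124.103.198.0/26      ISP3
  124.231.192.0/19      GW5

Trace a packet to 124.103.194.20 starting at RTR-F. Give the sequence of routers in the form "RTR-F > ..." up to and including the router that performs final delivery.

RTR-F > RTR-H

At RTR-F: longest match for 124.103.194.20 is 124.102.0.0/15 -> RTR-H
At RTR-H: longest match for 124.103.194.20 is 124.100.0.0/14 -> local delivery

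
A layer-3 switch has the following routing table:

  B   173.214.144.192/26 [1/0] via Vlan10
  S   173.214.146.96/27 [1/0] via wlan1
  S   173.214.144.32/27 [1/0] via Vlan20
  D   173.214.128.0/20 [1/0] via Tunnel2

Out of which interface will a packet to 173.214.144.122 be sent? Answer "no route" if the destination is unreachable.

no route

No entry's prefix contains 173.214.144.122; there is no default route.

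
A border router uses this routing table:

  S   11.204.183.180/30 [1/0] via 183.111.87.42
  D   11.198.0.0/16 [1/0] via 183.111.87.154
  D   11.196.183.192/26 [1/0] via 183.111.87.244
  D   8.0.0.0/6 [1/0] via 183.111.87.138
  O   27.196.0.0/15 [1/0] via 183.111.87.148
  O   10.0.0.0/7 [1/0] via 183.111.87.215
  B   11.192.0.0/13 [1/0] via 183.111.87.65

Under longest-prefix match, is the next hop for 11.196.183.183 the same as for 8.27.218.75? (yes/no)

no

11.196.183.183: longest match 11.192.0.0/13 -> 183.111.87.65
8.27.218.75: longest match 8.0.0.0/6 -> 183.111.87.138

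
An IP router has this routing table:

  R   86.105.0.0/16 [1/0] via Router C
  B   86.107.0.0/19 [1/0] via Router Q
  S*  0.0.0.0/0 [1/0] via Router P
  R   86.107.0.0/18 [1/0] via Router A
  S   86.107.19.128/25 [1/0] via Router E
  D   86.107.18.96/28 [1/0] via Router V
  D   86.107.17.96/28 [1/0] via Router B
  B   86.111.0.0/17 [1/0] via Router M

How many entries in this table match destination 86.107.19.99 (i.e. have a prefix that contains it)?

3

Prefixes containing 86.107.19.99:
  0.0.0.0/0 (default, matches everything)
  86.107.0.0/18 (86.107.0.0 - 86.107.63.255)
  86.107.0.0/19 (86.107.0.0 - 86.107.31.255)
Total matching entries: 3.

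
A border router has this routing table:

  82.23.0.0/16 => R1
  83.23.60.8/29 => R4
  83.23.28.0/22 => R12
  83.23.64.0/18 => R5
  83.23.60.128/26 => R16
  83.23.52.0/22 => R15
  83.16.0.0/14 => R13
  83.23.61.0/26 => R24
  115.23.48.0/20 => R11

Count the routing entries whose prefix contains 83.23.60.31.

No listed prefix contains 83.23.60.31.
Total matching entries: 0.

0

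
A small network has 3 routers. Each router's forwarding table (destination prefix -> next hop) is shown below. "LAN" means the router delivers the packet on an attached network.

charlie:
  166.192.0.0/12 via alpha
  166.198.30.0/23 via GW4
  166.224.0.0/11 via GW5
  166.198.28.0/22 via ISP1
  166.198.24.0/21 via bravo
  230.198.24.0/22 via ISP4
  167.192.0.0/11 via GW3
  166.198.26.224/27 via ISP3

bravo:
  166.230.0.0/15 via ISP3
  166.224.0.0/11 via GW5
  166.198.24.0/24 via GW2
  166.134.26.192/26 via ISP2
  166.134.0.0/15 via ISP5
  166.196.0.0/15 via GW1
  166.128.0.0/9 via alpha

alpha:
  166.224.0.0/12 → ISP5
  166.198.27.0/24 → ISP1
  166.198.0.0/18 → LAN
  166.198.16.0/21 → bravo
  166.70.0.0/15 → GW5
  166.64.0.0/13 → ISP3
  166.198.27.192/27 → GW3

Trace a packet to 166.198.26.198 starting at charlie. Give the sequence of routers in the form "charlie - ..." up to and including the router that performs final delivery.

At charlie: longest match for 166.198.26.198 is 166.198.24.0/21 -> bravo
At bravo: longest match for 166.198.26.198 is 166.128.0.0/9 -> alpha
At alpha: longest match for 166.198.26.198 is 166.198.0.0/18 -> LAN

charlie - bravo - alpha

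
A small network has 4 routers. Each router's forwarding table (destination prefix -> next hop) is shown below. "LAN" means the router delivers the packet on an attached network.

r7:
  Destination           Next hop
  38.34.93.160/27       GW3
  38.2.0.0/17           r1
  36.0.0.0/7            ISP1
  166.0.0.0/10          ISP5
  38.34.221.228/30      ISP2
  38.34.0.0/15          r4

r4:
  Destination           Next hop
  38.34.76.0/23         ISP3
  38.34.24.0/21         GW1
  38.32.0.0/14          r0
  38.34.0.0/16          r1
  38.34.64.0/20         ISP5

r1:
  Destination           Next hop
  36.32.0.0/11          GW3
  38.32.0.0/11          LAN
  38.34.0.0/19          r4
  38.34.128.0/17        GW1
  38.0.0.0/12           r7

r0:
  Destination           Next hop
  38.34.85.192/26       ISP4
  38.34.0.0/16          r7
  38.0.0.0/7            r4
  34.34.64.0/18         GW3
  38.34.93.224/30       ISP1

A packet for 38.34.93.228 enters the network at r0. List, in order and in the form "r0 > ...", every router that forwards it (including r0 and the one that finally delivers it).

At r0: longest match for 38.34.93.228 is 38.34.0.0/16 -> r7
At r7: longest match for 38.34.93.228 is 38.34.0.0/15 -> r4
At r4: longest match for 38.34.93.228 is 38.34.0.0/16 -> r1
At r1: longest match for 38.34.93.228 is 38.32.0.0/11 -> LAN

r0 > r7 > r4 > r1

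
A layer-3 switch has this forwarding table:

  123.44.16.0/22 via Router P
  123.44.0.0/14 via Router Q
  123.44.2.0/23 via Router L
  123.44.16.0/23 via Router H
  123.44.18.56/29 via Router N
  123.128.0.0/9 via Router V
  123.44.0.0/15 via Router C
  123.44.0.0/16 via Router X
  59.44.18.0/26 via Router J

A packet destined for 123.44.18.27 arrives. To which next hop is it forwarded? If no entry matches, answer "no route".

Router P

Routes whose prefix contains 123.44.18.27:
  123.44.0.0/14 (123.44.0.0 - 123.47.255.255) -> Router Q
  123.44.0.0/15 (123.44.0.0 - 123.45.255.255) -> Router C
  123.44.0.0/16 (123.44.0.0 - 123.44.255.255) -> Router X
  123.44.16.0/22 (123.44.16.0 - 123.44.19.255) -> Router P
More-specific entries that do NOT match:
  123.44.18.56/29 (123.44.18.56 - 123.44.18.63) does not contain 123.44.18.27
  59.44.18.0/26 (59.44.18.0 - 59.44.18.63) does not contain 123.44.18.27
  123.44.2.0/23 (123.44.2.0 - 123.44.3.255) does not contain 123.44.18.27
  123.44.16.0/23 (123.44.16.0 - 123.44.17.255) does not contain 123.44.18.27
Longest matching prefix is /22 -> next hop Router P.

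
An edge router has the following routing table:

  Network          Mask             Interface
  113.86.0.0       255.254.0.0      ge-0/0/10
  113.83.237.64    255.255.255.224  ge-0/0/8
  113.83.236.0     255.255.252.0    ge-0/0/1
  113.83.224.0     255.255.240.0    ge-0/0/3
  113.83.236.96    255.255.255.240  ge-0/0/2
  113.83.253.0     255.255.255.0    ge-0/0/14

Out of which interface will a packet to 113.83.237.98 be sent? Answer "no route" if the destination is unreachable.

ge-0/0/1

Routes whose prefix contains 113.83.237.98:
  113.83.224.0/20 (113.83.224.0 - 113.83.239.255) -> ge-0/0/3
  113.83.236.0/22 (113.83.236.0 - 113.83.239.255) -> ge-0/0/1
More-specific entries that do NOT match:
  113.83.236.96/28 (113.83.236.96 - 113.83.236.111) does not contain 113.83.237.98
  113.83.237.64/27 (113.83.237.64 - 113.83.237.95) does not contain 113.83.237.98
  113.83.253.0/24 (113.83.253.0 - 113.83.253.255) does not contain 113.83.237.98
Longest matching prefix is /22 -> interface ge-0/0/1.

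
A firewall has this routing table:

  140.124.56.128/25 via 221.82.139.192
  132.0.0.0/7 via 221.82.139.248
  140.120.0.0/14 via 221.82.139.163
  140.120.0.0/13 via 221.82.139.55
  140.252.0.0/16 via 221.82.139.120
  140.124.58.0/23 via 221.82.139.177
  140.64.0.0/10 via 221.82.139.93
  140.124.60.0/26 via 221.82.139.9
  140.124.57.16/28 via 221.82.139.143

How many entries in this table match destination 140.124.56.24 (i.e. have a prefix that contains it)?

2

Prefixes containing 140.124.56.24:
  140.64.0.0/10 (140.64.0.0 - 140.127.255.255)
  140.120.0.0/13 (140.120.0.0 - 140.127.255.255)
Total matching entries: 2.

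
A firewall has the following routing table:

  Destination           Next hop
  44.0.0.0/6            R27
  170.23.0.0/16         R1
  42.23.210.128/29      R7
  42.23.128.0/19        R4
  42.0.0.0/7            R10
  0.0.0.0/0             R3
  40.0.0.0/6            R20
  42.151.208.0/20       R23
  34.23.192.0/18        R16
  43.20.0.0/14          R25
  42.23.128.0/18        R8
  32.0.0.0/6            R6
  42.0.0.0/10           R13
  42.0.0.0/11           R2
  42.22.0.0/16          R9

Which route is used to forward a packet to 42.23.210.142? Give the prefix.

Entries matching 42.23.210.142:
  0.0.0.0/0 (default, matches everything)
  40.0.0.0/6 (40.0.0.0 - 43.255.255.255)
  42.0.0.0/7 (42.0.0.0 - 43.255.255.255)
  42.0.0.0/10 (42.0.0.0 - 42.63.255.255)
  42.0.0.0/11 (42.0.0.0 - 42.31.255.255)
Most specific is 42.0.0.0/11.

42.0.0.0/11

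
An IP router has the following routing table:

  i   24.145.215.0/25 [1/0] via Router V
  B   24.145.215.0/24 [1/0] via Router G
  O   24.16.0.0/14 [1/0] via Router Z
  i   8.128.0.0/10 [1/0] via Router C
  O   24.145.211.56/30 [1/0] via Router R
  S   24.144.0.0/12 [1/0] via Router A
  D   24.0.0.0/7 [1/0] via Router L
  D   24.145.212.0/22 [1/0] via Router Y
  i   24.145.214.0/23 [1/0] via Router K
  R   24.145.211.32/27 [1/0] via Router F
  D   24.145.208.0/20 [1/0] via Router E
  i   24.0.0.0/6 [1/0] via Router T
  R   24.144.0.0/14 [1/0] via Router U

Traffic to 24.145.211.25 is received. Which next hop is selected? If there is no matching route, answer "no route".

Router E

Routes whose prefix contains 24.145.211.25:
  24.0.0.0/6 (24.0.0.0 - 27.255.255.255) -> Router T
  24.0.0.0/7 (24.0.0.0 - 25.255.255.255) -> Router L
  24.144.0.0/12 (24.144.0.0 - 24.159.255.255) -> Router A
  24.144.0.0/14 (24.144.0.0 - 24.147.255.255) -> Router U
  24.145.208.0/20 (24.145.208.0 - 24.145.223.255) -> Router E
More-specific entries that do NOT match:
  24.145.211.56/30 (24.145.211.56 - 24.145.211.59) does not contain 24.145.211.25
  24.145.211.32/27 (24.145.211.32 - 24.145.211.63) does not contain 24.145.211.25
  24.145.215.0/25 (24.145.215.0 - 24.145.215.127) does not contain 24.145.211.25
  24.145.215.0/24 (24.145.215.0 - 24.145.215.255) does not contain 24.145.211.25
  24.145.214.0/23 (24.145.214.0 - 24.145.215.255) does not contain 24.145.211.25
  24.145.212.0/22 (24.145.212.0 - 24.145.215.255) does not contain 24.145.211.25
Longest matching prefix is /20 -> next hop Router E.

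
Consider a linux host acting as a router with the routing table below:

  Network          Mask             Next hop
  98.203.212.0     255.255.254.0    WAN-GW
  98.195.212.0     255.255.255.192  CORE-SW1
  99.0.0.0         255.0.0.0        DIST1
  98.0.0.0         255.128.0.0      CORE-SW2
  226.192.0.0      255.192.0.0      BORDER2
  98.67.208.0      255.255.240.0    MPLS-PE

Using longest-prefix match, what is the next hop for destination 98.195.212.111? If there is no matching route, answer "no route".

no route

No entry's prefix contains 98.195.212.111; there is no default route.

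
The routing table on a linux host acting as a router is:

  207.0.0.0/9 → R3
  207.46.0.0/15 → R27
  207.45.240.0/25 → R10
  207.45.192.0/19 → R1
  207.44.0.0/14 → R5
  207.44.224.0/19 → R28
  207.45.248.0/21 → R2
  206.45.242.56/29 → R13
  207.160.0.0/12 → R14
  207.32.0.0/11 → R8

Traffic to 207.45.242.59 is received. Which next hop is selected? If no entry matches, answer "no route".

R5

Routes whose prefix contains 207.45.242.59:
  207.0.0.0/9 (207.0.0.0 - 207.127.255.255) -> R3
  207.32.0.0/11 (207.32.0.0 - 207.63.255.255) -> R8
  207.44.0.0/14 (207.44.0.0 - 207.47.255.255) -> R5
More-specific entries that do NOT match:
  206.45.242.56/29 (206.45.242.56 - 206.45.242.63) does not contain 207.45.242.59
  207.45.240.0/25 (207.45.240.0 - 207.45.240.127) does not contain 207.45.242.59
  207.45.248.0/21 (207.45.248.0 - 207.45.255.255) does not contain 207.45.242.59
  207.45.192.0/19 (207.45.192.0 - 207.45.223.255) does not contain 207.45.242.59
  207.44.224.0/19 (207.44.224.0 - 207.44.255.255) does not contain 207.45.242.59
  207.46.0.0/15 (207.46.0.0 - 207.47.255.255) does not contain 207.45.242.59
Longest matching prefix is /14 -> next hop R5.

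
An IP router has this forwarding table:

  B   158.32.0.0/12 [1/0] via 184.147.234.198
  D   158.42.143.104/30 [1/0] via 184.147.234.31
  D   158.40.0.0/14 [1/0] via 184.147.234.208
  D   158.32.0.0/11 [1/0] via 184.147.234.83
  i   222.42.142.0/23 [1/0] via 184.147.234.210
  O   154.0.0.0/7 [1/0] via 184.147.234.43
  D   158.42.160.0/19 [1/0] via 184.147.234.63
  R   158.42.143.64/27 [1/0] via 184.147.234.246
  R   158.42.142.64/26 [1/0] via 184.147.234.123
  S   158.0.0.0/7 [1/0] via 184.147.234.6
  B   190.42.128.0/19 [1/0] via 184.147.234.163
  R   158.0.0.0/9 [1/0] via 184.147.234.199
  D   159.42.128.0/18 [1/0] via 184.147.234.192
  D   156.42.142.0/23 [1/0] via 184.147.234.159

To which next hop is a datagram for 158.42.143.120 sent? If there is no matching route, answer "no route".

184.147.234.208

Routes whose prefix contains 158.42.143.120:
  158.0.0.0/7 (158.0.0.0 - 159.255.255.255) -> 184.147.234.6
  158.0.0.0/9 (158.0.0.0 - 158.127.255.255) -> 184.147.234.199
  158.32.0.0/11 (158.32.0.0 - 158.63.255.255) -> 184.147.234.83
  158.32.0.0/12 (158.32.0.0 - 158.47.255.255) -> 184.147.234.198
  158.40.0.0/14 (158.40.0.0 - 158.43.255.255) -> 184.147.234.208
More-specific entries that do NOT match:
  158.42.143.104/30 (158.42.143.104 - 158.42.143.107) does not contain 158.42.143.120
  158.42.143.64/27 (158.42.143.64 - 158.42.143.95) does not contain 158.42.143.120
  158.42.142.64/26 (158.42.142.64 - 158.42.142.127) does not contain 158.42.143.120
  222.42.142.0/23 (222.42.142.0 - 222.42.143.255) does not contain 158.42.143.120
  156.42.142.0/23 (156.42.142.0 - 156.42.143.255) does not contain 158.42.143.120
  158.42.160.0/19 (158.42.160.0 - 158.42.191.255) does not contain 158.42.143.120
  190.42.128.0/19 (190.42.128.0 - 190.42.159.255) does not contain 158.42.143.120
  159.42.128.0/18 (159.42.128.0 - 159.42.191.255) does not contain 158.42.143.120
Longest matching prefix is /14 -> next hop 184.147.234.208.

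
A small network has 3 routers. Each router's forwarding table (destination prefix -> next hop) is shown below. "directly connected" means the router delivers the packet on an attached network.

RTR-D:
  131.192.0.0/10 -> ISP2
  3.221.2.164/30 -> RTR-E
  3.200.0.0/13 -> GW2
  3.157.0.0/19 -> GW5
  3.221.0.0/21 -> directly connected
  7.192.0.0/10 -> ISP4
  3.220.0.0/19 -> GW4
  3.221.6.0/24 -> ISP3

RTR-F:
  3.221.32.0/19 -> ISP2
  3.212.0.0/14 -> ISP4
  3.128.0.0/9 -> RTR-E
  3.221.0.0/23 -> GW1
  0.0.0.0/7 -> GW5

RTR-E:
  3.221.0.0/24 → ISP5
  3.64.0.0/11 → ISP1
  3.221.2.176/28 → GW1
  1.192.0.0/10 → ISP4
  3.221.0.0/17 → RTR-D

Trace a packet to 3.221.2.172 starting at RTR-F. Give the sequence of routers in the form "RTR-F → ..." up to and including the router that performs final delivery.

RTR-F → RTR-E → RTR-D

At RTR-F: longest match for 3.221.2.172 is 3.128.0.0/9 -> RTR-E
At RTR-E: longest match for 3.221.2.172 is 3.221.0.0/17 -> RTR-D
At RTR-D: longest match for 3.221.2.172 is 3.221.0.0/21 -> directly connected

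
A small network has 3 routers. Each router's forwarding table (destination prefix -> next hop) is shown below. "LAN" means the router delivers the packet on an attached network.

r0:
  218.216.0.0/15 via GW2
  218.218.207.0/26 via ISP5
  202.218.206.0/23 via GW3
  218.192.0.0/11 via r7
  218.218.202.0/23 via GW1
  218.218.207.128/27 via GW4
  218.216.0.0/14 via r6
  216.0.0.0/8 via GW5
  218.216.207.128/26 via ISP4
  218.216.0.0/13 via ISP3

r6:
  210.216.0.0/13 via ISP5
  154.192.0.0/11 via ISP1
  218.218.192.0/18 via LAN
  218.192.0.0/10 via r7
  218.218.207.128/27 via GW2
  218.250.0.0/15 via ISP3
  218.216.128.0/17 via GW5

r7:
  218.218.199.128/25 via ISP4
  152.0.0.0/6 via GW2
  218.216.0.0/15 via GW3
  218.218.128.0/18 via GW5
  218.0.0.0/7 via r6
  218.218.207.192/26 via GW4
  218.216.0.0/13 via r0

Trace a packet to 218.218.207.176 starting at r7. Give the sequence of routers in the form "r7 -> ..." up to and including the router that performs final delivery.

r7 -> r0 -> r6

At r7: longest match for 218.218.207.176 is 218.216.0.0/13 -> r0
At r0: longest match for 218.218.207.176 is 218.216.0.0/14 -> r6
At r6: longest match for 218.218.207.176 is 218.218.192.0/18 -> LAN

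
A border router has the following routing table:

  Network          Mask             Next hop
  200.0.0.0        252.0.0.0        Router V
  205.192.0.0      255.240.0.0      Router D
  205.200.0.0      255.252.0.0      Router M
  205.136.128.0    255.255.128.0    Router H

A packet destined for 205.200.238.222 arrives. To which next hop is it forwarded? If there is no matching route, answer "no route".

Routes whose prefix contains 205.200.238.222:
  205.192.0.0/12 (205.192.0.0 - 205.207.255.255) -> Router D
  205.200.0.0/14 (205.200.0.0 - 205.203.255.255) -> Router M
More-specific entries that do NOT match:
  205.136.128.0/17 (205.136.128.0 - 205.136.255.255) does not contain 205.200.238.222
Longest matching prefix is /14 -> next hop Router M.

Router M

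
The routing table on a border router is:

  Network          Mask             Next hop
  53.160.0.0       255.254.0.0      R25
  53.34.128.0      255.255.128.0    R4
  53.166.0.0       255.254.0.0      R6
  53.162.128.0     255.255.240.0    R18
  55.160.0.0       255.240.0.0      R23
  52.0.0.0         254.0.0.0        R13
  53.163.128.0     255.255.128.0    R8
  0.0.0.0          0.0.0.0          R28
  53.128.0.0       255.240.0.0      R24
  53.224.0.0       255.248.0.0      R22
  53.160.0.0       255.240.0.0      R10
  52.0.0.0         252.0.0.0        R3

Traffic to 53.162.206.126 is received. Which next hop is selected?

Routes whose prefix contains 53.162.206.126:
  0.0.0.0/0 (default, matches everything) -> R28
  52.0.0.0/6 (52.0.0.0 - 55.255.255.255) -> R3
  52.0.0.0/7 (52.0.0.0 - 53.255.255.255) -> R13
  53.160.0.0/12 (53.160.0.0 - 53.175.255.255) -> R10
More-specific entries that do NOT match:
  53.162.128.0/20 (53.162.128.0 - 53.162.143.255) does not contain 53.162.206.126
  53.34.128.0/17 (53.34.128.0 - 53.34.255.255) does not contain 53.162.206.126
  53.163.128.0/17 (53.163.128.0 - 53.163.255.255) does not contain 53.162.206.126
  53.160.0.0/15 (53.160.0.0 - 53.161.255.255) does not contain 53.162.206.126
  53.166.0.0/15 (53.166.0.0 - 53.167.255.255) does not contain 53.162.206.126
  53.224.0.0/13 (53.224.0.0 - 53.231.255.255) does not contain 53.162.206.126
Longest matching prefix is /12 -> next hop R10.

R10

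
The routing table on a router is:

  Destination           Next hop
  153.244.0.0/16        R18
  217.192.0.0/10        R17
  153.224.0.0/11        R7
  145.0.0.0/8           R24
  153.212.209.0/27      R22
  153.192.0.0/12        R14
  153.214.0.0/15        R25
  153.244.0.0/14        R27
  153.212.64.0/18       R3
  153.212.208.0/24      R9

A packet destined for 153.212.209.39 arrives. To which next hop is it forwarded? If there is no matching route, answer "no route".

No entry's prefix contains 153.212.209.39; there is no default route.

no route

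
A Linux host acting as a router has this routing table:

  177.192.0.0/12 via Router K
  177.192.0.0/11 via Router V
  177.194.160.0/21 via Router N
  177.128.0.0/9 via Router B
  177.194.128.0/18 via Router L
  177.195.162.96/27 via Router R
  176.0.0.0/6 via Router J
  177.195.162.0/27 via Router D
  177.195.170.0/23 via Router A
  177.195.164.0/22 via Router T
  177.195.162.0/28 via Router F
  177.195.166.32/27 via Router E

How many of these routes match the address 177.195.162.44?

Prefixes containing 177.195.162.44:
  176.0.0.0/6 (176.0.0.0 - 179.255.255.255)
  177.128.0.0/9 (177.128.0.0 - 177.255.255.255)
  177.192.0.0/11 (177.192.0.0 - 177.223.255.255)
  177.192.0.0/12 (177.192.0.0 - 177.207.255.255)
Total matching entries: 4.

4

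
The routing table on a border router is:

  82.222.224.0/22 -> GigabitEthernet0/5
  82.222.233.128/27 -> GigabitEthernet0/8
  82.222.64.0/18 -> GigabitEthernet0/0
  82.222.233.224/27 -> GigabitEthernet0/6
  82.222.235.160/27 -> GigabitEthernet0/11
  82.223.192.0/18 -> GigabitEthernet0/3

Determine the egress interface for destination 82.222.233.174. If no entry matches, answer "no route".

No entry's prefix contains 82.222.233.174; there is no default route.

no route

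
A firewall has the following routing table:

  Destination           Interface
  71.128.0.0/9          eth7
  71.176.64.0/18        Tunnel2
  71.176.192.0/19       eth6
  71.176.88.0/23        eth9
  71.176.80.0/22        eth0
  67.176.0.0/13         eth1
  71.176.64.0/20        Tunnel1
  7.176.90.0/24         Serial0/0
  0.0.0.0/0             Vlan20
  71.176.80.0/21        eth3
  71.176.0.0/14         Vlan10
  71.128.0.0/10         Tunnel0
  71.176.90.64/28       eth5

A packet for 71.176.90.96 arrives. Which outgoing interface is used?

Routes whose prefix contains 71.176.90.96:
  0.0.0.0/0 (default, matches everything) -> Vlan20
  71.128.0.0/9 (71.128.0.0 - 71.255.255.255) -> eth7
  71.128.0.0/10 (71.128.0.0 - 71.191.255.255) -> Tunnel0
  71.176.0.0/14 (71.176.0.0 - 71.179.255.255) -> Vlan10
  71.176.64.0/18 (71.176.64.0 - 71.176.127.255) -> Tunnel2
More-specific entries that do NOT match:
  71.176.90.64/28 (71.176.90.64 - 71.176.90.79) does not contain 71.176.90.96
  7.176.90.0/24 (7.176.90.0 - 7.176.90.255) does not contain 71.176.90.96
  71.176.88.0/23 (71.176.88.0 - 71.176.89.255) does not contain 71.176.90.96
  71.176.80.0/22 (71.176.80.0 - 71.176.83.255) does not contain 71.176.90.96
  71.176.80.0/21 (71.176.80.0 - 71.176.87.255) does not contain 71.176.90.96
  71.176.64.0/20 (71.176.64.0 - 71.176.79.255) does not contain 71.176.90.96
  71.176.192.0/19 (71.176.192.0 - 71.176.223.255) does not contain 71.176.90.96
Longest matching prefix is /18 -> interface Tunnel2.

Tunnel2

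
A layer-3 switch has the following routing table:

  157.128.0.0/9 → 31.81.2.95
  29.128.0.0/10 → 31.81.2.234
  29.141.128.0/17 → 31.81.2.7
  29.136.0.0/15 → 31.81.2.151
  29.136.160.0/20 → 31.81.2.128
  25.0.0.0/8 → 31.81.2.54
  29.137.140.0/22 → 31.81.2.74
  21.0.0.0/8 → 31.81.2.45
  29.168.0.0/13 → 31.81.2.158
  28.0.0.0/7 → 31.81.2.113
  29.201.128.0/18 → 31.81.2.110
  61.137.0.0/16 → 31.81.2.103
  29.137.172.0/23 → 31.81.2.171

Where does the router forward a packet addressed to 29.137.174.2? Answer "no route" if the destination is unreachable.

Routes whose prefix contains 29.137.174.2:
  28.0.0.0/7 (28.0.0.0 - 29.255.255.255) -> 31.81.2.113
  29.128.0.0/10 (29.128.0.0 - 29.191.255.255) -> 31.81.2.234
  29.136.0.0/15 (29.136.0.0 - 29.137.255.255) -> 31.81.2.151
More-specific entries that do NOT match:
  29.137.172.0/23 (29.137.172.0 - 29.137.173.255) does not contain 29.137.174.2
  29.137.140.0/22 (29.137.140.0 - 29.137.143.255) does not contain 29.137.174.2
  29.136.160.0/20 (29.136.160.0 - 29.136.175.255) does not contain 29.137.174.2
  29.201.128.0/18 (29.201.128.0 - 29.201.191.255) does not contain 29.137.174.2
  29.141.128.0/17 (29.141.128.0 - 29.141.255.255) does not contain 29.137.174.2
  61.137.0.0/16 (61.137.0.0 - 61.137.255.255) does not contain 29.137.174.2
Longest matching prefix is /15 -> next hop 31.81.2.151.

31.81.2.151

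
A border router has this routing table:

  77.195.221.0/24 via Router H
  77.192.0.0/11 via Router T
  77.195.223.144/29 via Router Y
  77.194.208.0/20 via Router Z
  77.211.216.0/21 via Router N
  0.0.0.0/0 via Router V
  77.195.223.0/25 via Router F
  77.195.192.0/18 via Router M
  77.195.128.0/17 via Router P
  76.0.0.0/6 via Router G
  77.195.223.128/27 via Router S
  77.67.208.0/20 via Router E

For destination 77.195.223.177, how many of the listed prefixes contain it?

5

Prefixes containing 77.195.223.177:
  0.0.0.0/0 (default, matches everything)
  76.0.0.0/6 (76.0.0.0 - 79.255.255.255)
  77.192.0.0/11 (77.192.0.0 - 77.223.255.255)
  77.195.128.0/17 (77.195.128.0 - 77.195.255.255)
  77.195.192.0/18 (77.195.192.0 - 77.195.255.255)
Total matching entries: 5.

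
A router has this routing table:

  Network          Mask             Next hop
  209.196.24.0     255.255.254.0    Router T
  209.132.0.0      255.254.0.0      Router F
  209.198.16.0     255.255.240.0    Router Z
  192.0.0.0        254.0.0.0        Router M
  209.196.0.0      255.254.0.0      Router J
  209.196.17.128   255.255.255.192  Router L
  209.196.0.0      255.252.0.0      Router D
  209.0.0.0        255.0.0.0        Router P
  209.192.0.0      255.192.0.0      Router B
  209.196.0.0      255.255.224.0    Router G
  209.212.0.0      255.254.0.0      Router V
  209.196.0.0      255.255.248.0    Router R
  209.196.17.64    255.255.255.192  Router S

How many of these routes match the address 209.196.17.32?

Prefixes containing 209.196.17.32:
  209.0.0.0/8 (209.0.0.0 - 209.255.255.255)
  209.192.0.0/10 (209.192.0.0 - 209.255.255.255)
  209.196.0.0/14 (209.196.0.0 - 209.199.255.255)
  209.196.0.0/15 (209.196.0.0 - 209.197.255.255)
  209.196.0.0/19 (209.196.0.0 - 209.196.31.255)
Total matching entries: 5.

5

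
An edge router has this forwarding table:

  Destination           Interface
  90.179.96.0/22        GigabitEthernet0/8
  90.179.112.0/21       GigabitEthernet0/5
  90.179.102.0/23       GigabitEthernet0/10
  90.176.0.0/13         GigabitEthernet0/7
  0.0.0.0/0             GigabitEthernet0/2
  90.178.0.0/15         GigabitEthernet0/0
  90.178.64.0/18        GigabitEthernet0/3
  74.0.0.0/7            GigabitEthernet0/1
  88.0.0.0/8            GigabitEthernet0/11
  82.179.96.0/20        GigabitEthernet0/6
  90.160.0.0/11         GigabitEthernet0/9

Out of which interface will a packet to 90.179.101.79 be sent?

GigabitEthernet0/0

Routes whose prefix contains 90.179.101.79:
  0.0.0.0/0 (default, matches everything) -> GigabitEthernet0/2
  90.160.0.0/11 (90.160.0.0 - 90.191.255.255) -> GigabitEthernet0/9
  90.176.0.0/13 (90.176.0.0 - 90.183.255.255) -> GigabitEthernet0/7
  90.178.0.0/15 (90.178.0.0 - 90.179.255.255) -> GigabitEthernet0/0
More-specific entries that do NOT match:
  90.179.102.0/23 (90.179.102.0 - 90.179.103.255) does not contain 90.179.101.79
  90.179.96.0/22 (90.179.96.0 - 90.179.99.255) does not contain 90.179.101.79
  90.179.112.0/21 (90.179.112.0 - 90.179.119.255) does not contain 90.179.101.79
  82.179.96.0/20 (82.179.96.0 - 82.179.111.255) does not contain 90.179.101.79
  90.178.64.0/18 (90.178.64.0 - 90.178.127.255) does not contain 90.179.101.79
Longest matching prefix is /15 -> interface GigabitEthernet0/0.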